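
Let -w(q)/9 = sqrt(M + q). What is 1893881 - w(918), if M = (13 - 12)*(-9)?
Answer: 1893881 + 27*sqrt(101) ≈ 1.8942e+6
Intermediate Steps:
M = -9 (M = 1*(-9) = -9)
w(q) = -9*sqrt(-9 + q)
1893881 - w(918) = 1893881 - (-9)*sqrt(-9 + 918) = 1893881 - (-9)*sqrt(909) = 1893881 - (-9)*3*sqrt(101) = 1893881 - (-27)*sqrt(101) = 1893881 + 27*sqrt(101)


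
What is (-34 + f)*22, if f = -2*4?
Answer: -924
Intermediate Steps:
f = -8
(-34 + f)*22 = (-34 - 8)*22 = -42*22 = -924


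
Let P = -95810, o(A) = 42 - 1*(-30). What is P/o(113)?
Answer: -47905/36 ≈ -1330.7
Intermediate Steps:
o(A) = 72 (o(A) = 42 + 30 = 72)
P/o(113) = -95810/72 = -95810*1/72 = -47905/36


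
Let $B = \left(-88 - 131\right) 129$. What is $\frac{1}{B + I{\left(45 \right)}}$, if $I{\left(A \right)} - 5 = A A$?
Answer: $- \frac{1}{26221} \approx -3.8137 \cdot 10^{-5}$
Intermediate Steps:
$I{\left(A \right)} = 5 + A^{2}$ ($I{\left(A \right)} = 5 + A A = 5 + A^{2}$)
$B = -28251$ ($B = \left(-219\right) 129 = -28251$)
$\frac{1}{B + I{\left(45 \right)}} = \frac{1}{-28251 + \left(5 + 45^{2}\right)} = \frac{1}{-28251 + \left(5 + 2025\right)} = \frac{1}{-28251 + 2030} = \frac{1}{-26221} = - \frac{1}{26221}$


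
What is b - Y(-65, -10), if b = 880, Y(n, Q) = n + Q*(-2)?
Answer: 925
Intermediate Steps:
Y(n, Q) = n - 2*Q
b - Y(-65, -10) = 880 - (-65 - 2*(-10)) = 880 - (-65 + 20) = 880 - 1*(-45) = 880 + 45 = 925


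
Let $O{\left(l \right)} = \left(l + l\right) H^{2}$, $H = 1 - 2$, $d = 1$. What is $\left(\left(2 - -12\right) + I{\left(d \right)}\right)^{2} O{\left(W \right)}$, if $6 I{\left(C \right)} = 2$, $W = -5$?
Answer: $- \frac{18490}{9} \approx -2054.4$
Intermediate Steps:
$H = -1$ ($H = 1 - 2 = -1$)
$I{\left(C \right)} = \frac{1}{3}$ ($I{\left(C \right)} = \frac{1}{6} \cdot 2 = \frac{1}{3}$)
$O{\left(l \right)} = 2 l$ ($O{\left(l \right)} = \left(l + l\right) \left(-1\right)^{2} = 2 l 1 = 2 l$)
$\left(\left(2 - -12\right) + I{\left(d \right)}\right)^{2} O{\left(W \right)} = \left(\left(2 - -12\right) + \frac{1}{3}\right)^{2} \cdot 2 \left(-5\right) = \left(\left(2 + 12\right) + \frac{1}{3}\right)^{2} \left(-10\right) = \left(14 + \frac{1}{3}\right)^{2} \left(-10\right) = \left(\frac{43}{3}\right)^{2} \left(-10\right) = \frac{1849}{9} \left(-10\right) = - \frac{18490}{9}$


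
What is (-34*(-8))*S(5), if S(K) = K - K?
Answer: 0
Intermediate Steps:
S(K) = 0
(-34*(-8))*S(5) = -34*(-8)*0 = 272*0 = 0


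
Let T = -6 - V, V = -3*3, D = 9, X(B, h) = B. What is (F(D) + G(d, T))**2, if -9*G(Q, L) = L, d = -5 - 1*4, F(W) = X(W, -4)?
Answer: 676/9 ≈ 75.111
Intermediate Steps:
F(W) = W
V = -9
d = -9 (d = -5 - 4 = -9)
T = 3 (T = -6 - 1*(-9) = -6 + 9 = 3)
G(Q, L) = -L/9
(F(D) + G(d, T))**2 = (9 - 1/9*3)**2 = (9 - 1/3)**2 = (26/3)**2 = 676/9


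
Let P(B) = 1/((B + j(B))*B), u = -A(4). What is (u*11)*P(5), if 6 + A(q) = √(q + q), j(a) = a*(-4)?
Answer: -22/25 + 22*√2/75 ≈ -0.46516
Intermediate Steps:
j(a) = -4*a
A(q) = -6 + √2*√q (A(q) = -6 + √(q + q) = -6 + √(2*q) = -6 + √2*√q)
u = 6 - 2*√2 (u = -(-6 + √2*√4) = -(-6 + √2*2) = -(-6 + 2*√2) = 6 - 2*√2 ≈ 3.1716)
P(B) = -1/(3*B²) (P(B) = 1/((B - 4*B)*B) = 1/(((-3*B))*B) = (-1/(3*B))/B = -1/(3*B²))
(u*11)*P(5) = ((6 - 2*√2)*11)*(-⅓/5²) = (66 - 22*√2)*(-⅓*1/25) = (66 - 22*√2)*(-1/75) = -22/25 + 22*√2/75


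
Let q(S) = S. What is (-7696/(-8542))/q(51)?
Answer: 3848/217821 ≈ 0.017666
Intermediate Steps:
(-7696/(-8542))/q(51) = -7696/(-8542)/51 = -7696*(-1/8542)*(1/51) = (3848/4271)*(1/51) = 3848/217821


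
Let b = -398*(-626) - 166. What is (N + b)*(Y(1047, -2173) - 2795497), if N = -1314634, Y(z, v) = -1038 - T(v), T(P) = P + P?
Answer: 2975501792228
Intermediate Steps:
T(P) = 2*P
Y(z, v) = -1038 - 2*v
b = 248982 (b = 249148 - 166 = 248982)
(N + b)*(Y(1047, -2173) - 2795497) = (-1314634 + 248982)*((-1038 - 2*(-2173)) - 2795497) = -1065652*((-1038 + 4346) - 2795497) = -1065652*(3308 - 2795497) = -1065652*(-2792189) = 2975501792228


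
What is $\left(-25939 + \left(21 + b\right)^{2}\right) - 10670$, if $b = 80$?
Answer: $-26408$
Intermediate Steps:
$\left(-25939 + \left(21 + b\right)^{2}\right) - 10670 = \left(-25939 + \left(21 + 80\right)^{2}\right) - 10670 = \left(-25939 + 101^{2}\right) - 10670 = \left(-25939 + 10201\right) - 10670 = -15738 - 10670 = -26408$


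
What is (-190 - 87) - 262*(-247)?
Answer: 64437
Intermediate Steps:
(-190 - 87) - 262*(-247) = -277 + 64714 = 64437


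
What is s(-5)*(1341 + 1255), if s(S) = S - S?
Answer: 0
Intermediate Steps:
s(S) = 0
s(-5)*(1341 + 1255) = 0*(1341 + 1255) = 0*2596 = 0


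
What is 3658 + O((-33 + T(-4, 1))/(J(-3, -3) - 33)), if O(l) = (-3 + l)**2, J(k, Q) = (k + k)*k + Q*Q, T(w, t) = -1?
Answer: 32986/9 ≈ 3665.1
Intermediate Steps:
J(k, Q) = Q**2 + 2*k**2 (J(k, Q) = (2*k)*k + Q**2 = 2*k**2 + Q**2 = Q**2 + 2*k**2)
3658 + O((-33 + T(-4, 1))/(J(-3, -3) - 33)) = 3658 + (-3 + (-33 - 1)/(((-3)**2 + 2*(-3)**2) - 33))**2 = 3658 + (-3 - 34/((9 + 2*9) - 33))**2 = 3658 + (-3 - 34/((9 + 18) - 33))**2 = 3658 + (-3 - 34/(27 - 33))**2 = 3658 + (-3 - 34/(-6))**2 = 3658 + (-3 - 34*(-1/6))**2 = 3658 + (-3 + 17/3)**2 = 3658 + (8/3)**2 = 3658 + 64/9 = 32986/9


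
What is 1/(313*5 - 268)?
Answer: 1/1297 ≈ 0.00077101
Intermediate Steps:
1/(313*5 - 268) = 1/(1565 - 268) = 1/1297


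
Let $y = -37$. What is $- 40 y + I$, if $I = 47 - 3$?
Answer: $1524$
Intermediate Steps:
$I = 44$
$- 40 y + I = \left(-40\right) \left(-37\right) + 44 = 1480 + 44 = 1524$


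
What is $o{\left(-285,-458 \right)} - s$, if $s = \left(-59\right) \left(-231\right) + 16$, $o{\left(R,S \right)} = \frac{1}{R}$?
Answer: $- \frac{3888826}{285} \approx -13645.0$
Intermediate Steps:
$s = 13645$ ($s = 13629 + 16 = 13645$)
$o{\left(-285,-458 \right)} - s = \frac{1}{-285} - 13645 = - \frac{1}{285} - 13645 = - \frac{3888826}{285}$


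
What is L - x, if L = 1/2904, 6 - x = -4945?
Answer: -14377703/2904 ≈ -4951.0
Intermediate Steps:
x = 4951 (x = 6 - 1*(-4945) = 6 + 4945 = 4951)
L = 1/2904 ≈ 0.00034435
L - x = 1/2904 - 1*4951 = 1/2904 - 4951 = -14377703/2904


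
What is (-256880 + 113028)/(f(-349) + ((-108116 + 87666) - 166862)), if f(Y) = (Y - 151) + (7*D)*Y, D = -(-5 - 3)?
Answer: 35963/51839 ≈ 0.69374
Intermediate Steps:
D = 8 (D = -1*(-8) = 8)
f(Y) = -151 + 57*Y (f(Y) = (Y - 151) + (7*8)*Y = (-151 + Y) + 56*Y = -151 + 57*Y)
(-256880 + 113028)/(f(-349) + ((-108116 + 87666) - 166862)) = (-256880 + 113028)/((-151 + 57*(-349)) + ((-108116 + 87666) - 166862)) = -143852/((-151 - 19893) + (-20450 - 166862)) = -143852/(-20044 - 187312) = -143852/(-207356) = -143852*(-1/207356) = 35963/51839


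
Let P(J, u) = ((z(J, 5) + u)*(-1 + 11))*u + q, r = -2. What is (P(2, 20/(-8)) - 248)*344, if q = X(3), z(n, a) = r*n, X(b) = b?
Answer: -28380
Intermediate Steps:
z(n, a) = -2*n
q = 3
P(J, u) = 3 + u*(-20*J + 10*u) (P(J, u) = ((-2*J + u)*(-1 + 11))*u + 3 = ((u - 2*J)*10)*u + 3 = (-20*J + 10*u)*u + 3 = u*(-20*J + 10*u) + 3 = 3 + u*(-20*J + 10*u))
(P(2, 20/(-8)) - 248)*344 = ((3 + 10*(20/(-8))**2 - 20*2*20/(-8)) - 248)*344 = ((3 + 10*(20*(-1/8))**2 - 20*2*20*(-1/8)) - 248)*344 = ((3 + 10*(-5/2)**2 - 20*2*(-5/2)) - 248)*344 = ((3 + 10*(25/4) + 100) - 248)*344 = ((3 + 125/2 + 100) - 248)*344 = (331/2 - 248)*344 = -165/2*344 = -28380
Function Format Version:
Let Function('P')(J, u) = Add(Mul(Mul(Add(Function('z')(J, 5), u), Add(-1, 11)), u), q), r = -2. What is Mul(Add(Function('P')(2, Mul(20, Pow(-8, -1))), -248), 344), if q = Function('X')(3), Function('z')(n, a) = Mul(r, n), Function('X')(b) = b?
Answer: -28380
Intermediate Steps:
Function('z')(n, a) = Mul(-2, n)
q = 3
Function('P')(J, u) = Add(3, Mul(u, Add(Mul(-20, J), Mul(10, u)))) (Function('P')(J, u) = Add(Mul(Mul(Add(Mul(-2, J), u), Add(-1, 11)), u), 3) = Add(Mul(Mul(Add(u, Mul(-2, J)), 10), u), 3) = Add(Mul(Add(Mul(-20, J), Mul(10, u)), u), 3) = Add(Mul(u, Add(Mul(-20, J), Mul(10, u))), 3) = Add(3, Mul(u, Add(Mul(-20, J), Mul(10, u)))))
Mul(Add(Function('P')(2, Mul(20, Pow(-8, -1))), -248), 344) = Mul(Add(Add(3, Mul(10, Pow(Mul(20, Pow(-8, -1)), 2)), Mul(-20, 2, Mul(20, Pow(-8, -1)))), -248), 344) = Mul(Add(Add(3, Mul(10, Pow(Mul(20, Rational(-1, 8)), 2)), Mul(-20, 2, Mul(20, Rational(-1, 8)))), -248), 344) = Mul(Add(Add(3, Mul(10, Pow(Rational(-5, 2), 2)), Mul(-20, 2, Rational(-5, 2))), -248), 344) = Mul(Add(Add(3, Mul(10, Rational(25, 4)), 100), -248), 344) = Mul(Add(Add(3, Rational(125, 2), 100), -248), 344) = Mul(Add(Rational(331, 2), -248), 344) = Mul(Rational(-165, 2), 344) = -28380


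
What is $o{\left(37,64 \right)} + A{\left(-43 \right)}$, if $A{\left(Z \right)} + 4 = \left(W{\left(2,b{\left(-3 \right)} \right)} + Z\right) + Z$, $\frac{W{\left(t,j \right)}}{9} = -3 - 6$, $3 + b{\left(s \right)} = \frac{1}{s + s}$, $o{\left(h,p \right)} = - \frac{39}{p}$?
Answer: $- \frac{10983}{64} \approx -171.61$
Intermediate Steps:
$b{\left(s \right)} = -3 + \frac{1}{2 s}$ ($b{\left(s \right)} = -3 + \frac{1}{s + s} = -3 + \frac{1}{2 s}$)
$W{\left(t,j \right)} = -81$ ($W{\left(t,j \right)} = 9 \left(-3 - 6\right) = 9 \left(-9\right) = -81$)
$A{\left(Z \right)} = -85 + 2 Z$ ($A{\left(Z \right)} = -4 + \left(\left(-81 + Z\right) + Z\right) = -4 + \left(-81 + 2 Z\right) = -85 + 2 Z$)
$o{\left(37,64 \right)} + A{\left(-43 \right)} = - \frac{39}{64} + \left(-85 + 2 \left(-43\right)\right) = \left(-39\right) \frac{1}{64} - 171 = - \frac{39}{64} - 171 = - \frac{10983}{64}$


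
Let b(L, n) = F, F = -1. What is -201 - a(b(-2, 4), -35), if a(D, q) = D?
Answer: -200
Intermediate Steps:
b(L, n) = -1
-201 - a(b(-2, 4), -35) = -201 - 1*(-1) = -201 + 1 = -200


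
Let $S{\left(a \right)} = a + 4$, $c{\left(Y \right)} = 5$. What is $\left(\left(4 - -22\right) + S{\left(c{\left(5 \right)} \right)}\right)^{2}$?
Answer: $1225$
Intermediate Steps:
$S{\left(a \right)} = 4 + a$
$\left(\left(4 - -22\right) + S{\left(c{\left(5 \right)} \right)}\right)^{2} = \left(\left(4 - -22\right) + \left(4 + 5\right)\right)^{2} = \left(\left(4 + 22\right) + 9\right)^{2} = \left(26 + 9\right)^{2} = 35^{2} = 1225$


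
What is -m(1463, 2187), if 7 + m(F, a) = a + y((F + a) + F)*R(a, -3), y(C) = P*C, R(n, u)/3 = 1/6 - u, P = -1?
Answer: 92787/2 ≈ 46394.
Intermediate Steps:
R(n, u) = 1/2 - 3*u (R(n, u) = 3*(1/6 - u) = 1/2 - 3*u)
y(C) = -C
m(F, a) = -7 - 19*F - 17*a/2 (m(F, a) = -7 + (a + (-((F + a) + F))*(1/2 - 3*(-3))) = -7 + (a + (-(a + 2*F))*(1/2 + 9)) = -7 + (a + (-a - 2*F)*(19/2)) = -7 + (a + (-19*F - 19*a/2)) = -7 + (-19*F - 17*a/2) = -7 - 19*F - 17*a/2)
-m(1463, 2187) = -(-7 - 19*1463 - 17/2*2187) = -(-7 - 27797 - 37179/2) = -1*(-92787/2) = 92787/2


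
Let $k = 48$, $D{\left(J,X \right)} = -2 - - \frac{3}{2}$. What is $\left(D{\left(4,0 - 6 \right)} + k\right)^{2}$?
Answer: $\frac{9025}{4} \approx 2256.3$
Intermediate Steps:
$D{\left(J,X \right)} = - \frac{1}{2}$ ($D{\left(J,X \right)} = -2 - \left(-3\right) \frac{1}{2} = -2 - - \frac{3}{2} = -2 + \frac{3}{2} = - \frac{1}{2}$)
$\left(D{\left(4,0 - 6 \right)} + k\right)^{2} = \left(- \frac{1}{2} + 48\right)^{2} = \left(\frac{95}{2}\right)^{2} = \frac{9025}{4}$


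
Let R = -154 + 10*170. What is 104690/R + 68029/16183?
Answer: 899685552/12509459 ≈ 71.920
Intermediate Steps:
R = 1546 (R = -154 + 1700 = 1546)
104690/R + 68029/16183 = 104690/1546 + 68029/16183 = 104690*(1/1546) + 68029*(1/16183) = 52345/773 + 68029/16183 = 899685552/12509459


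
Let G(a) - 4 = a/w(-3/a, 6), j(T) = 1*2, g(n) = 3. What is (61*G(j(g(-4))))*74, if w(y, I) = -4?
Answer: 15799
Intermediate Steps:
j(T) = 2
G(a) = 4 - a/4 (G(a) = 4 + a/(-4) = 4 + a*(-¼) = 4 - a/4)
(61*G(j(g(-4))))*74 = (61*(4 - ¼*2))*74 = (61*(4 - ½))*74 = (61*(7/2))*74 = (427/2)*74 = 15799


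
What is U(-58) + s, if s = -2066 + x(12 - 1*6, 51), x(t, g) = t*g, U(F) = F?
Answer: -1818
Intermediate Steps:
x(t, g) = g*t
s = -1760 (s = -2066 + 51*(12 - 1*6) = -2066 + 51*(12 - 6) = -2066 + 51*6 = -2066 + 306 = -1760)
U(-58) + s = -58 - 1760 = -1818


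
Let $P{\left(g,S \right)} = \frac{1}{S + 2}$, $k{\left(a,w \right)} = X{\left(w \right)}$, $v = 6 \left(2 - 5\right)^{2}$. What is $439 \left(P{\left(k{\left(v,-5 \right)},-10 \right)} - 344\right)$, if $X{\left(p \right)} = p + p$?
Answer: $- \frac{1208567}{8} \approx -1.5107 \cdot 10^{5}$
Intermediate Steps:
$X{\left(p \right)} = 2 p$
$v = 54$ ($v = 6 \left(-3\right)^{2} = 6 \cdot 9 = 54$)
$k{\left(a,w \right)} = 2 w$
$P{\left(g,S \right)} = \frac{1}{2 + S}$
$439 \left(P{\left(k{\left(v,-5 \right)},-10 \right)} - 344\right) = 439 \left(\frac{1}{2 - 10} - 344\right) = 439 \left(\frac{1}{-8} - 344\right) = 439 \left(- \frac{1}{8} - 344\right) = 439 \left(- \frac{2753}{8}\right) = - \frac{1208567}{8}$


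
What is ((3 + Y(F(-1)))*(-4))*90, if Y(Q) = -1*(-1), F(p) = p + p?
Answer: -1440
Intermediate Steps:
F(p) = 2*p
Y(Q) = 1
((3 + Y(F(-1)))*(-4))*90 = ((3 + 1)*(-4))*90 = (4*(-4))*90 = -16*90 = -1440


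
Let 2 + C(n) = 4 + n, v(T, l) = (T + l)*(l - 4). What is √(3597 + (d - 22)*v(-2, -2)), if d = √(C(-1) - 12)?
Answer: √(3069 + 24*I*√11) ≈ 55.403 + 0.7184*I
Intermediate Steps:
v(T, l) = (-4 + l)*(T + l) (v(T, l) = (T + l)*(-4 + l) = (-4 + l)*(T + l))
C(n) = 2 + n (C(n) = -2 + (4 + n) = 2 + n)
d = I*√11 (d = √((2 - 1) - 12) = √(1 - 12) = √(-11) = I*√11 ≈ 3.3166*I)
√(3597 + (d - 22)*v(-2, -2)) = √(3597 + (I*√11 - 22)*((-2)² - 4*(-2) - 4*(-2) - 2*(-2))) = √(3597 + (-22 + I*√11)*(4 + 8 + 8 + 4)) = √(3597 + (-22 + I*√11)*24) = √(3597 + (-528 + 24*I*√11)) = √(3069 + 24*I*√11)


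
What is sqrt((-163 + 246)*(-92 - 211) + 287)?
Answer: I*sqrt(24862) ≈ 157.68*I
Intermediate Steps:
sqrt((-163 + 246)*(-92 - 211) + 287) = sqrt(83*(-303) + 287) = sqrt(-25149 + 287) = sqrt(-24862) = I*sqrt(24862)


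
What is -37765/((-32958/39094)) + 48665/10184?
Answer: 7518553912255/167822136 ≈ 44801.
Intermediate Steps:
-37765/((-32958/39094)) + 48665/10184 = -37765/((-32958*1/39094)) + 48665*(1/10184) = -37765/(-16479/19547) + 48665/10184 = -37765*(-19547/16479) + 48665/10184 = 738192455/16479 + 48665/10184 = 7518553912255/167822136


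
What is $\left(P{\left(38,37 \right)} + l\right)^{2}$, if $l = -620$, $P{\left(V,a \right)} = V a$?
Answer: $617796$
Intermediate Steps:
$\left(P{\left(38,37 \right)} + l\right)^{2} = \left(38 \cdot 37 - 620\right)^{2} = \left(1406 - 620\right)^{2} = 786^{2} = 617796$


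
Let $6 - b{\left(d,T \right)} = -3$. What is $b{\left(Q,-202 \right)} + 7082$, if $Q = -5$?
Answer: $7091$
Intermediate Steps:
$b{\left(d,T \right)} = 9$ ($b{\left(d,T \right)} = 6 - -3 = 6 + 3 = 9$)
$b{\left(Q,-202 \right)} + 7082 = 9 + 7082 = 7091$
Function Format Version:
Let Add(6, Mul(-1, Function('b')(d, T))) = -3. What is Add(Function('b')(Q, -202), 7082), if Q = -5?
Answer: 7091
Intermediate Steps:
Function('b')(d, T) = 9 (Function('b')(d, T) = Add(6, Mul(-1, -3)) = Add(6, 3) = 9)
Add(Function('b')(Q, -202), 7082) = Add(9, 7082) = 7091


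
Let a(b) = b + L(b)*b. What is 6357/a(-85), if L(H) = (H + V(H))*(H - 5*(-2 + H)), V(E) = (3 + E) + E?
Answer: 6357/7496915 ≈ 0.00084795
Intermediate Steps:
V(E) = 3 + 2*E
L(H) = (3 + 3*H)*(10 - 4*H) (L(H) = (H + (3 + 2*H))*(H - 5*(-2 + H)) = (3 + 3*H)*(H + (10 - 5*H)) = (3 + 3*H)*(10 - 4*H))
a(b) = b + b*(30 - 12*b² + 18*b) (a(b) = b + (30 - 12*b² + 18*b)*b = b + b*(30 - 12*b² + 18*b))
6357/a(-85) = 6357/((-85*(31 - 12*(-85)² + 18*(-85)))) = 6357/((-85*(31 - 12*7225 - 1530))) = 6357/((-85*(31 - 86700 - 1530))) = 6357/((-85*(-88199))) = 6357/7496915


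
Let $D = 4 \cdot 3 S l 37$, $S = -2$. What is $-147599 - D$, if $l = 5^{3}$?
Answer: $-36599$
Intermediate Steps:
$l = 125$
$D = -111000$ ($D = 4 \cdot 3 \left(-2\right) 125 \cdot 37 = 12 \left(-2\right) 125 \cdot 37 = \left(-24\right) 125 \cdot 37 = \left(-3000\right) 37 = -111000$)
$-147599 - D = -147599 - -111000 = -147599 + 111000 = -36599$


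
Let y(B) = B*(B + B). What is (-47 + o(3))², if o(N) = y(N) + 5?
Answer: 576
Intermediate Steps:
y(B) = 2*B² (y(B) = B*(2*B) = 2*B²)
o(N) = 5 + 2*N² (o(N) = 2*N² + 5 = 5 + 2*N²)
(-47 + o(3))² = (-47 + (5 + 2*3²))² = (-47 + (5 + 2*9))² = (-47 + (5 + 18))² = (-47 + 23)² = (-24)² = 576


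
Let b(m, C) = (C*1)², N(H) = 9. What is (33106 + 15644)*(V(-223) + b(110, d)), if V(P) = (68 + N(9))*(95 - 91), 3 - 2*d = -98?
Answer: 278679375/2 ≈ 1.3934e+8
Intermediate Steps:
d = 101/2 (d = 3/2 - ½*(-98) = 3/2 + 49 = 101/2 ≈ 50.500)
b(m, C) = C²
V(P) = 308 (V(P) = (68 + 9)*(95 - 91) = 77*4 = 308)
(33106 + 15644)*(V(-223) + b(110, d)) = (33106 + 15644)*(308 + (101/2)²) = 48750*(308 + 10201/4) = 48750*(11433/4) = 278679375/2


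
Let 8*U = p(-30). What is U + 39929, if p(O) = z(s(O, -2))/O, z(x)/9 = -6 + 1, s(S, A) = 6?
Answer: 638867/16 ≈ 39929.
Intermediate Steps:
z(x) = -45 (z(x) = 9*(-6 + 1) = 9*(-5) = -45)
p(O) = -45/O
U = 3/16 (U = (-45/(-30))/8 = (-45*(-1/30))/8 = (⅛)*(3/2) = 3/16 ≈ 0.18750)
U + 39929 = 3/16 + 39929 = 638867/16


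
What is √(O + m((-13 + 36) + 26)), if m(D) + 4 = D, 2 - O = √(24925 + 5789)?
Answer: √(47 - √30714) ≈ 11.325*I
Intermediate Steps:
O = 2 - √30714 (O = 2 - √(24925 + 5789) = 2 - √30714 ≈ -173.25)
m(D) = -4 + D
√(O + m((-13 + 36) + 26)) = √((2 - √30714) + (-4 + ((-13 + 36) + 26))) = √((2 - √30714) + (-4 + (23 + 26))) = √((2 - √30714) + (-4 + 49)) = √((2 - √30714) + 45) = √(47 - √30714)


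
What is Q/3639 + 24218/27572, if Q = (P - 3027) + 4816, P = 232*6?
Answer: 87917917/50167254 ≈ 1.7525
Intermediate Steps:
P = 1392
Q = 3181 (Q = (1392 - 3027) + 4816 = -1635 + 4816 = 3181)
Q/3639 + 24218/27572 = 3181/3639 + 24218/27572 = 3181*(1/3639) + 24218*(1/27572) = 3181/3639 + 12109/13786 = 87917917/50167254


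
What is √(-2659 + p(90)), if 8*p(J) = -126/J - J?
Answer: I*√1068170/20 ≈ 51.676*I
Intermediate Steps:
p(J) = -63/(4*J) - J/8 (p(J) = (-126/J - J)/8 = (-J - 126/J)/8 = -63/(4*J) - J/8)
√(-2659 + p(90)) = √(-2659 + (⅛)*(-126 - 1*90²)/90) = √(-2659 + (⅛)*(1/90)*(-126 - 1*8100)) = √(-2659 + (⅛)*(1/90)*(-126 - 8100)) = √(-2659 + (⅛)*(1/90)*(-8226)) = √(-2659 - 457/40) = √(-106817/40) = I*√1068170/20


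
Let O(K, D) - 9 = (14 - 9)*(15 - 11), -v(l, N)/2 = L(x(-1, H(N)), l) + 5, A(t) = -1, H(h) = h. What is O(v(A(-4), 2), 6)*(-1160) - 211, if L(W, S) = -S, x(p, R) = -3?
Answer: -33851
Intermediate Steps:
v(l, N) = -10 + 2*l (v(l, N) = -2*(-l + 5) = -2*(5 - l) = -10 + 2*l)
O(K, D) = 29 (O(K, D) = 9 + (14 - 9)*(15 - 11) = 9 + 5*4 = 9 + 20 = 29)
O(v(A(-4), 2), 6)*(-1160) - 211 = 29*(-1160) - 211 = -33640 - 211 = -33851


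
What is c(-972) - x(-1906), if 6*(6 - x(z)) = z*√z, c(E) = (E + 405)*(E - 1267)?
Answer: 1269507 - 953*I*√1906/3 ≈ 1.2695e+6 - 13869.0*I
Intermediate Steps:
c(E) = (-1267 + E)*(405 + E) (c(E) = (405 + E)*(-1267 + E) = (-1267 + E)*(405 + E))
x(z) = 6 - z^(3/2)/6 (x(z) = 6 - z*√z/6 = 6 - z^(3/2)/6)
c(-972) - x(-1906) = (-513135 + (-972)² - 862*(-972)) - (6 - (-953)*I*√1906/3) = (-513135 + 944784 + 837864) - (6 - (-953)*I*√1906/3) = 1269513 - (6 + 953*I*√1906/3) = 1269513 + (-6 - 953*I*√1906/3) = 1269507 - 953*I*√1906/3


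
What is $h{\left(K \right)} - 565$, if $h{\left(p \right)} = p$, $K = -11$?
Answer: $-576$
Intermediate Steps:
$h{\left(K \right)} - 565 = -11 - 565 = -576$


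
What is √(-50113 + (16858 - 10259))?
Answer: I*√43514 ≈ 208.6*I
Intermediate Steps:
√(-50113 + (16858 - 10259)) = √(-50113 + 6599) = √(-43514) = I*√43514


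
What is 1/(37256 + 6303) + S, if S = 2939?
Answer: 128019902/43559 ≈ 2939.0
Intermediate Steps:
1/(37256 + 6303) + S = 1/(37256 + 6303) + 2939 = 1/43559 + 2939 = 128019902/43559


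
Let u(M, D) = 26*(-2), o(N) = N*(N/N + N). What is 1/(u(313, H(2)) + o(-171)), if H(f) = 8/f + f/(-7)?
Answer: 1/29018 ≈ 3.4461e-5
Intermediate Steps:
H(f) = 8/f - f/7 (H(f) = 8/f + f*(-⅐) = 8/f - f/7)
o(N) = N*(1 + N)
u(M, D) = -52
1/(u(313, H(2)) + o(-171)) = 1/(-52 - 171*(1 - 171)) = 1/(-52 - 171*(-170)) = 1/(-52 + 29070) = 1/29018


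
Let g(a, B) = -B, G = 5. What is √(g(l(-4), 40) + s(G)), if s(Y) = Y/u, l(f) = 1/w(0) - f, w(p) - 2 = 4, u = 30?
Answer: I*√1434/6 ≈ 6.3114*I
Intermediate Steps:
w(p) = 6 (w(p) = 2 + 4 = 6)
l(f) = ⅙ - f (l(f) = 1/6 - f = ⅙ - f)
s(Y) = Y/30
√(g(l(-4), 40) + s(G)) = √(-1*40 + (1/30)*5) = √(-40 + ⅙) = √(-239/6) = I*√1434/6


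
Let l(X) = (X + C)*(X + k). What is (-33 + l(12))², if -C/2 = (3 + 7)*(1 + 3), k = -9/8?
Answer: 2387025/4 ≈ 5.9676e+5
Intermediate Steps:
k = -9/8 (k = -9*⅛ = -9/8 ≈ -1.1250)
C = -80 (C = -2*(3 + 7)*(1 + 3) = -20*4 = -2*40 = -80)
l(X) = (-80 + X)*(-9/8 + X) (l(X) = (X - 80)*(X - 9/8) = (-80 + X)*(-9/8 + X))
(-33 + l(12))² = (-33 + (90 + 12² - 649/8*12))² = (-33 + (90 + 144 - 1947/2))² = (-33 - 1479/2)² = (-1545/2)² = 2387025/4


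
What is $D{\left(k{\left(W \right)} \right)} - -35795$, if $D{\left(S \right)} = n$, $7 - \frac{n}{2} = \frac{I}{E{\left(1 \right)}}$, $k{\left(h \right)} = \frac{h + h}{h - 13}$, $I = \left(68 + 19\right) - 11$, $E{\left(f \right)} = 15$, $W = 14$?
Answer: $\frac{536983}{15} \approx 35799.0$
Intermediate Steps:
$I = 76$ ($I = 87 - 11 = 76$)
$k{\left(h \right)} = \frac{2 h}{-13 + h}$
$n = \frac{58}{15}$ ($n = 14 - 2 \cdot \frac{76}{15} = 14 - 2 \cdot 76 \cdot \frac{1}{15} = 14 - \frac{152}{15} = \frac{58}{15} \approx 3.8667$)
$D{\left(S \right)} = \frac{58}{15}$
$D{\left(k{\left(W \right)} \right)} - -35795 = \frac{58}{15} - -35795 = \frac{58}{15} + 35795 = \frac{536983}{15}$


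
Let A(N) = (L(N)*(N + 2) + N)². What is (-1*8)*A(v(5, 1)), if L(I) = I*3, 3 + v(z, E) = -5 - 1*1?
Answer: -259200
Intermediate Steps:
v(z, E) = -9 (v(z, E) = -3 + (-5 - 1*1) = -3 + (-5 - 1) = -3 - 6 = -9)
L(I) = 3*I
A(N) = (N + 3*N*(2 + N))² (A(N) = ((3*N)*(N + 2) + N)² = ((3*N)*(2 + N) + N)² = (3*N*(2 + N) + N)² = (N + 3*N*(2 + N))²)
(-1*8)*A(v(5, 1)) = (-1*8)*((-9)²*(7 + 3*(-9))²) = -648*(7 - 27)² = -648*(-20)² = -648*400 = -8*32400 = -259200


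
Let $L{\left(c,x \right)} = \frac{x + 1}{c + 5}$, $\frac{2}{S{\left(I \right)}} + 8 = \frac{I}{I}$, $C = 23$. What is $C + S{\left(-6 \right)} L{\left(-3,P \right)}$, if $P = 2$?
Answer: $\frac{158}{7} \approx 22.571$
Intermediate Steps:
$S{\left(I \right)} = - \frac{2}{7}$ ($S{\left(I \right)} = \frac{2}{-8 + \frac{I}{I}} = \frac{2}{-8 + 1} = \frac{2}{-7} = 2 \left(- \frac{1}{7}\right) = - \frac{2}{7}$)
$L{\left(c,x \right)} = \frac{1 + x}{5 + c}$
$C + S{\left(-6 \right)} L{\left(-3,P \right)} = 23 - \frac{2 \frac{1 + 2}{5 - 3}}{7} = 23 - \frac{2 \cdot \frac{1}{2} \cdot 3}{7} = 23 - \frac{3}{7} = \frac{158}{7}$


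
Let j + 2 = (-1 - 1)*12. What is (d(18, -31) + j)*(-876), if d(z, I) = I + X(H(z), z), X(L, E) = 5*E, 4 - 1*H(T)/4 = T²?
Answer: -28908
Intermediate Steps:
H(T) = 16 - 4*T²
j = -26 (j = -2 + (-1 - 1)*12 = -2 - 2*12 = -2 - 24 = -26)
d(z, I) = I + 5*z
(d(18, -31) + j)*(-876) = ((-31 + 5*18) - 26)*(-876) = ((-31 + 90) - 26)*(-876) = (59 - 26)*(-876) = 33*(-876) = -28908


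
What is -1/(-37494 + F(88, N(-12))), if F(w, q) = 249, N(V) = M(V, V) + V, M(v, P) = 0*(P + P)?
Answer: 1/37245 ≈ 2.6849e-5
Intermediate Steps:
M(v, P) = 0 (M(v, P) = 0*(2*P) = 0)
N(V) = V (N(V) = 0 + V = V)
-1/(-37494 + F(88, N(-12))) = -1/(-37494 + 249) = -1/(-37245) = -1*(-1/37245) = 1/37245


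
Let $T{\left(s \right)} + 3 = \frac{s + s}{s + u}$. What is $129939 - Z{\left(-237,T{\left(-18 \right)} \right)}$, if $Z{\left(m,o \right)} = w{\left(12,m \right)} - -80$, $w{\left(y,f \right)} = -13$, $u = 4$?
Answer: $129872$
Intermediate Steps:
$T{\left(s \right)} = -3 + \frac{2 s}{4 + s}$ ($T{\left(s \right)} = -3 + \frac{s + s}{s + 4} = -3 + \frac{2 s}{4 + s}$)
$Z{\left(m,o \right)} = 67$ ($Z{\left(m,o \right)} = -13 - -80 = -13 + 80 = 67$)
$129939 - Z{\left(-237,T{\left(-18 \right)} \right)} = 129939 - 67 = 129872$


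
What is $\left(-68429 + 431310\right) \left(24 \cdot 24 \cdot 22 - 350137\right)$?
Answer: $-122459636665$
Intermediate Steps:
$\left(-68429 + 431310\right) \left(24 \cdot 24 \cdot 22 - 350137\right) = 362881 \left(576 \cdot 22 - 350137\right) = 362881 \left(12672 - 350137\right) = 362881 \left(-337465\right) = -122459636665$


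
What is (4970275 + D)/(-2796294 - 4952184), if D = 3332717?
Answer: -1383832/1291413 ≈ -1.0716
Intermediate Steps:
(4970275 + D)/(-2796294 - 4952184) = (4970275 + 3332717)/(-2796294 - 4952184) = 8302992/(-7748478) = 8302992*(-1/7748478) = -1383832/1291413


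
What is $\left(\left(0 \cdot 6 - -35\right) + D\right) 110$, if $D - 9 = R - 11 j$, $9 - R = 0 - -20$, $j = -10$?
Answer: $15730$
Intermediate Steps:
$R = -11$ ($R = 9 - \left(0 - -20\right) = 9 - \left(0 + 20\right) = 9 - 20 = -11$)
$D = 108$ ($D = 9 - -99 = 9 + \left(-11 + 110\right) = 9 + 99 = 108$)
$\left(\left(0 \cdot 6 - -35\right) + D\right) 110 = \left(\left(0 \cdot 6 - -35\right) + 108\right) 110 = \left(\left(0 + 35\right) + 108\right) 110 = \left(35 + 108\right) 110 = 143 \cdot 110 = 15730$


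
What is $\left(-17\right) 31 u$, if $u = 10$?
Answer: $-5270$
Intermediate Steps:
$\left(-17\right) 31 u = \left(-17\right) 31 \cdot 10 = \left(-527\right) 10 = -5270$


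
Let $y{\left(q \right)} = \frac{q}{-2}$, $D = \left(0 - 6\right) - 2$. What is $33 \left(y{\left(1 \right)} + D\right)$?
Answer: $- \frac{561}{2} \approx -280.5$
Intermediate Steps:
$D = -8$ ($D = -6 - 2 = -8$)
$y{\left(q \right)} = - \frac{q}{2}$ ($y{\left(q \right)} = q \left(- \frac{1}{2}\right) = - \frac{q}{2}$)
$33 \left(y{\left(1 \right)} + D\right) = 33 \left(\left(- \frac{1}{2}\right) 1 - 8\right) = 33 \left(- \frac{1}{2} - 8\right) = 33 \left(- \frac{17}{2}\right) = - \frac{561}{2}$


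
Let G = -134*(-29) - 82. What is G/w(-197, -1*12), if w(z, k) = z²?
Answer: 3804/38809 ≈ 0.098019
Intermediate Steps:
G = 3804 (G = 3886 - 82 = 3804)
G/w(-197, -1*12) = 3804/((-197)²) = 3804/38809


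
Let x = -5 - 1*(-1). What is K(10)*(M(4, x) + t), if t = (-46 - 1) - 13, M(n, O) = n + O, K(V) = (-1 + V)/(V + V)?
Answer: -27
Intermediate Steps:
K(V) = (-1 + V)/(2*V) (K(V) = (-1 + V)/((2*V)) = (-1 + V)*(1/(2*V)) = (-1 + V)/(2*V))
x = -4 (x = -5 + 1 = -4)
M(n, O) = O + n
t = -60 (t = -47 - 13 = -60)
K(10)*(M(4, x) + t) = ((½)*(-1 + 10)/10)*((-4 + 4) - 60) = ((½)*(⅒)*9)*(0 - 60) = (9/20)*(-60) = -27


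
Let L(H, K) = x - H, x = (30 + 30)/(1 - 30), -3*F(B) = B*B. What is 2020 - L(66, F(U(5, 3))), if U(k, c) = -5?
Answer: 60554/29 ≈ 2088.1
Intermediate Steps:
F(B) = -B**2/3 (F(B) = -B*B/3 = -B**2/3)
x = -60/29 (x = 60/(-29) = 60*(-1/29) = -60/29 ≈ -2.0690)
L(H, K) = -60/29 - H
2020 - L(66, F(U(5, 3))) = 2020 - (-60/29 - 1*66) = 2020 - (-60/29 - 66) = 2020 - 1*(-1974/29) = 2020 + 1974/29 = 60554/29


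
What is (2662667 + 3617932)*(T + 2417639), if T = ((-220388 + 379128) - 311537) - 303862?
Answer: 12316129027020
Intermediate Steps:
T = -456659 (T = (158740 - 311537) - 303862 = -152797 - 303862 = -456659)
(2662667 + 3617932)*(T + 2417639) = (2662667 + 3617932)*(-456659 + 2417639) = 6280599*1960980 = 12316129027020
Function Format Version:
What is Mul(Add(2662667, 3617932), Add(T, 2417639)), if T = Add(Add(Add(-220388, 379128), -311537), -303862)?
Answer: 12316129027020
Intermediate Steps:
T = -456659 (T = Add(Add(158740, -311537), -303862) = Add(-152797, -303862) = -456659)
Mul(Add(2662667, 3617932), Add(T, 2417639)) = Mul(Add(2662667, 3617932), Add(-456659, 2417639)) = Mul(6280599, 1960980) = 12316129027020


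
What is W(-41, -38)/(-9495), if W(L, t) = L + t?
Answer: 79/9495 ≈ 0.0083202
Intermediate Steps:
W(-41, -38)/(-9495) = (-41 - 38)/(-9495) = -79*(-1/9495) = 79/9495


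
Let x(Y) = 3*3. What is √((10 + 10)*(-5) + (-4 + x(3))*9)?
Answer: I*√55 ≈ 7.4162*I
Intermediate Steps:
x(Y) = 9
√((10 + 10)*(-5) + (-4 + x(3))*9) = √((10 + 10)*(-5) + (-4 + 9)*9) = √(20*(-5) + 5*9) = √(-100 + 45) = √(-55) = I*√55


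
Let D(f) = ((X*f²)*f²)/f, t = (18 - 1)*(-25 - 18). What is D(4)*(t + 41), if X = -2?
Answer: 88320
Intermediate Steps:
t = -731 (t = 17*(-43) = -731)
D(f) = -2*f³ (D(f) = ((-2*f²)*f²)/f = (-2*f⁴)/f = -2*f³)
D(4)*(t + 41) = (-2*4³)*(-731 + 41) = -2*64*(-690) = -128*(-690) = 88320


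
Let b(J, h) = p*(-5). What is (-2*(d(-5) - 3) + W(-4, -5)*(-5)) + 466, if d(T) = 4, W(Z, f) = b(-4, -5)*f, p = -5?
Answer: 1089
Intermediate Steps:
b(J, h) = 25 (b(J, h) = -5*(-5) = 25)
W(Z, f) = 25*f
(-2*(d(-5) - 3) + W(-4, -5)*(-5)) + 466 = (-2*(4 - 3) + (25*(-5))*(-5)) + 466 = (-2*1 - 125*(-5)) + 466 = (-2 + 625) + 466 = 623 + 466 = 1089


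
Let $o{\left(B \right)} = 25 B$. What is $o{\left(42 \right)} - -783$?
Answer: $1833$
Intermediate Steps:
$o{\left(42 \right)} - -783 = 25 \cdot 42 - -783 = 1050 + 783 = 1833$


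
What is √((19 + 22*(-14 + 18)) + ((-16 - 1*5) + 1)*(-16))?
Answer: √427 ≈ 20.664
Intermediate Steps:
√((19 + 22*(-14 + 18)) + ((-16 - 1*5) + 1)*(-16)) = √((19 + 22*4) + ((-16 - 5) + 1)*(-16)) = √((19 + 88) + (-21 + 1)*(-16)) = √(107 - 20*(-16)) = √(107 + 320) = √427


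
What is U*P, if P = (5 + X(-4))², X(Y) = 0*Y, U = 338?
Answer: 8450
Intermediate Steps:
X(Y) = 0
P = 25 (P = (5 + 0)² = 5² = 25)
U*P = 338*25 = 8450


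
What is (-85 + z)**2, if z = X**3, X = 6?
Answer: 17161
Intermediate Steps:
z = 216 (z = 6**3 = 216)
(-85 + z)**2 = (-85 + 216)**2 = 131**2 = 17161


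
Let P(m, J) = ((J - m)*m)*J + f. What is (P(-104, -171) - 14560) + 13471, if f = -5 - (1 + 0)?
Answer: -1192623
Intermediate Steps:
f = -6 (f = -5 - 1*1 = -5 - 1 = -6)
P(m, J) = -6 + J*m*(J - m) (P(m, J) = ((J - m)*m)*J - 6 = (m*(J - m))*J - 6 = J*m*(J - m) - 6 = -6 + J*m*(J - m))
(P(-104, -171) - 14560) + 13471 = ((-6 - 104*(-171)**2 - 1*(-171)*(-104)**2) - 14560) + 13471 = ((-6 - 104*29241 - 1*(-171)*10816) - 14560) + 13471 = ((-6 - 3041064 + 1849536) - 14560) + 13471 = (-1191534 - 14560) + 13471 = -1206094 + 13471 = -1192623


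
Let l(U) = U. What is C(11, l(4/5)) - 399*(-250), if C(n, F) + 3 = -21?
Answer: 99726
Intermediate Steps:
C(n, F) = -24 (C(n, F) = -3 - 21 = -24)
C(11, l(4/5)) - 399*(-250) = -24 - 399*(-250) = -24 + 99750 = 99726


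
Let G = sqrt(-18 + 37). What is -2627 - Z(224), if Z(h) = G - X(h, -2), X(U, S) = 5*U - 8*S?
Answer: -1491 - sqrt(19) ≈ -1495.4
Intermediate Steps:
X(U, S) = -8*S + 5*U
G = sqrt(19) ≈ 4.3589
Z(h) = -16 + sqrt(19) - 5*h (Z(h) = sqrt(19) - (-8*(-2) + 5*h) = sqrt(19) - (16 + 5*h) = sqrt(19) + (-16 - 5*h) = -16 + sqrt(19) - 5*h)
-2627 - Z(224) = -2627 - (-16 + sqrt(19) - 5*224) = -2627 - (-16 + sqrt(19) - 1120) = -2627 - (-1136 + sqrt(19)) = -2627 + (1136 - sqrt(19)) = -1491 - sqrt(19)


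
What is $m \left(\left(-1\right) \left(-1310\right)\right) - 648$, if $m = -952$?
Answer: $-1247768$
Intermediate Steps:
$m \left(\left(-1\right) \left(-1310\right)\right) - 648 = - 952 \left(\left(-1\right) \left(-1310\right)\right) - 648 = \left(-952\right) 1310 - 648 = -1247120 - 648 = -1247768$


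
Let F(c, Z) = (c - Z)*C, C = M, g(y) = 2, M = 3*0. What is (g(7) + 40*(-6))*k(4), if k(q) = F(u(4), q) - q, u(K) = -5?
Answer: 952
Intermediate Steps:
M = 0
C = 0
F(c, Z) = 0 (F(c, Z) = (c - Z)*0 = 0)
k(q) = -q (k(q) = 0 - q = -q)
(g(7) + 40*(-6))*k(4) = (2 + 40*(-6))*(-1*4) = (2 - 240)*(-4) = -238*(-4) = 952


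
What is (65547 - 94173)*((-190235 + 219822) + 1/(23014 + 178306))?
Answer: -85254738139233/100660 ≈ -8.4696e+8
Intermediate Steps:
(65547 - 94173)*((-190235 + 219822) + 1/(23014 + 178306)) = -28626*(29587 + 1/201320) = -28626*5956454841/201320 = -85254738139233/100660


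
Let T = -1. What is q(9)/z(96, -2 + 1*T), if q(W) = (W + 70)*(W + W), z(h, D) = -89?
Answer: -1422/89 ≈ -15.978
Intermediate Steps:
q(W) = 2*W*(70 + W) (q(W) = (70 + W)*(2*W) = 2*W*(70 + W))
q(9)/z(96, -2 + 1*T) = (2*9*(70 + 9))/(-89) = (2*9*79)*(-1/89) = 1422*(-1/89) = -1422/89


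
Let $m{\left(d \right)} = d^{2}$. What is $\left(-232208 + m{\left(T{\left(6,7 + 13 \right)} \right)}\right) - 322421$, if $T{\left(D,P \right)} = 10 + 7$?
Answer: $-554340$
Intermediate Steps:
$T{\left(D,P \right)} = 17$
$\left(-232208 + m{\left(T{\left(6,7 + 13 \right)} \right)}\right) - 322421 = \left(-232208 + 17^{2}\right) - 322421 = \left(-232208 + 289\right) - 322421 = -231919 - 322421 = -554340$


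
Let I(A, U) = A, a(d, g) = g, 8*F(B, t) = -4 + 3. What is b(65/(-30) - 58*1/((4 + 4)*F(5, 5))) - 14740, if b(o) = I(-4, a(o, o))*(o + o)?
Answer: -45560/3 ≈ -15187.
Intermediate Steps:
F(B, t) = -1/8 (F(B, t) = (-4 + 3)/8 = (1/8)*(-1) = -1/8)
b(o) = -8*o (b(o) = -4*(o + o) = -8*o)
b(65/(-30) - 58*1/((4 + 4)*F(5, 5))) - 14740 = -8*(65/(-30) - 58*(-8/(4 + 4))) - 14740 = -8*(65*(-1/30) - 58/((-1/8*8))) - 14740 = -8*(-13/6 - 58/(-1)) - 14740 = -8*(-13/6 - 58*(-1)) - 14740 = -8*(-13/6 + 58) - 14740 = -8*335/6 - 14740 = -1340/3 - 14740 = -45560/3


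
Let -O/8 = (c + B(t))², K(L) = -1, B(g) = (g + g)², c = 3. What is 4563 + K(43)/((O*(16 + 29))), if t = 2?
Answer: 593007481/129960 ≈ 4563.0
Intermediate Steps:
B(g) = 4*g² (B(g) = (2*g)² = 4*g²)
O = -2888 (O = -8*(3 + 4*2²)² = -8*(3 + 4*4)² = -8*(3 + 16)² = -8*19² = -8*361 = -2888)
4563 + K(43)/((O*(16 + 29))) = 4563 - 1/((-2888*(16 + 29))) = 4563 - 1/((-2888*45)) = 4563 - 1/(-129960) = 4563 - 1*(-1/129960) = 4563 + 1/129960 = 593007481/129960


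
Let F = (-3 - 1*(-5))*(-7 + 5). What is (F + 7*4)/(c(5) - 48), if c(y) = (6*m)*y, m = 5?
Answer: 4/17 ≈ 0.23529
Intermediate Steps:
F = -4 (F = (-3 + 5)*(-2) = 2*(-2) = -4)
c(y) = 30*y (c(y) = (6*5)*y = 30*y)
(F + 7*4)/(c(5) - 48) = (-4 + 7*4)/(30*5 - 48) = (-4 + 28)/(150 - 48) = 24/102 = 24*(1/102) = 4/17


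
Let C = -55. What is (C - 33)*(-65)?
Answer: 5720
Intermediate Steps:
(C - 33)*(-65) = (-55 - 33)*(-65) = -88*(-65) = 5720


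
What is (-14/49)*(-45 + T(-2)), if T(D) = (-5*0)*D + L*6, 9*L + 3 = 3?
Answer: 90/7 ≈ 12.857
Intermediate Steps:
L = 0 (L = -1/3 + (1/9)*3 = -1/3 + 1/3 = 0)
T(D) = 0 (T(D) = (-5*0)*D + 0*6 = 0*D + 0 = 0 + 0 = 0)
(-14/49)*(-45 + T(-2)) = (-14/49)*(-45 + 0) = -14*1/49*(-45) = -2/7*(-45) = 90/7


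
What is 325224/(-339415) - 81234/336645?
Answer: -3045712702/2539163615 ≈ -1.1995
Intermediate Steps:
325224/(-339415) - 81234/336645 = 325224*(-1/339415) - 81234*1/336645 = -325224/339415 - 9026/37405 = -3045712702/2539163615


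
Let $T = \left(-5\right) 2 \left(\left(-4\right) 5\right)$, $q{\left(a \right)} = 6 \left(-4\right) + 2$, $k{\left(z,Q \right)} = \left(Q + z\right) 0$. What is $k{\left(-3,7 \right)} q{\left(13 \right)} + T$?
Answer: $200$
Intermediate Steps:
$k{\left(z,Q \right)} = 0$
$q{\left(a \right)} = -22$ ($q{\left(a \right)} = -24 + 2 = -22$)
$T = 200$ ($T = \left(-10\right) \left(-20\right) = 200$)
$k{\left(-3,7 \right)} q{\left(13 \right)} + T = 0 \left(-22\right) + 200 = 0 + 200 = 200$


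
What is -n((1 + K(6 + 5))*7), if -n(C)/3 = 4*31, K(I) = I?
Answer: 372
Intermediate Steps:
n(C) = -372 (n(C) = -12*31 = -3*124 = -372)
-n((1 + K(6 + 5))*7) = -1*(-372) = 372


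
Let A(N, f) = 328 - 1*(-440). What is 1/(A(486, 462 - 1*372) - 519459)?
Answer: -1/518691 ≈ -1.9279e-6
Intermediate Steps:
A(N, f) = 768 (A(N, f) = 328 + 440 = 768)
1/(A(486, 462 - 1*372) - 519459) = 1/(768 - 519459) = 1/(-518691) = -1/518691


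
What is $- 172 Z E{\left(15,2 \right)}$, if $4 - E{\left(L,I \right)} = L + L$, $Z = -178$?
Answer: $-796016$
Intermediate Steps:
$E{\left(L,I \right)} = 4 - 2 L$ ($E{\left(L,I \right)} = 4 - \left(L + L\right) = 4 - 2 L$)
$- 172 Z E{\left(15,2 \right)} = \left(-172\right) \left(-178\right) \left(4 - 30\right) = 30616 \left(4 - 30\right) = 30616 \left(-26\right) = -796016$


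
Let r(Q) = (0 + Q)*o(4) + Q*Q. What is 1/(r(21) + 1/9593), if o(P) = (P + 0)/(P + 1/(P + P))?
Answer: 105523/48684486 ≈ 0.0021675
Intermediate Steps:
o(P) = P/(P + 1/(2*P))
r(Q) = Q² + 32*Q/33 (r(Q) = (0 + Q)*(2*4²/(1 + 2*4²)) + Q*Q = Q*(2*16/(1 + 2*16)) + Q² = Q*(2*16/(1 + 32)) + Q² = Q*(2*16/33) + Q² = Q*(2*16*(1/33)) + Q² = Q*(32/33) + Q² = 32*Q/33 + Q² = Q² + 32*Q/33)
1/(r(21) + 1/9593) = 1/((1/33)*21*(32 + 33*21) + 1/9593) = 1/((1/33)*21*(32 + 693) + 1/9593) = 1/((1/33)*21*725 + 1/9593) = 1/(5075/11 + 1/9593) = 1/(48684486/105523) = 105523/48684486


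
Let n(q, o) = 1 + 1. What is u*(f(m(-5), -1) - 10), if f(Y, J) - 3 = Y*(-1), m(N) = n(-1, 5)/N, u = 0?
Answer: 0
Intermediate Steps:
n(q, o) = 2
m(N) = 2/N
f(Y, J) = 3 - Y (f(Y, J) = 3 + Y*(-1) = 3 - Y)
u*(f(m(-5), -1) - 10) = 0*((3 - 2/(-5)) - 10) = 0*((3 - 2*(-1)/5) - 10) = 0*((3 - 1*(-⅖)) - 10) = 0*((3 + ⅖) - 10) = 0*(17/5 - 10) = 0*(-33/5) = 0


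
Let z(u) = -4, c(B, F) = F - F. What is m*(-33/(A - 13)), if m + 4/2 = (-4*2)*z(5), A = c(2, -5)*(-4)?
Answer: 990/13 ≈ 76.154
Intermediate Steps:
c(B, F) = 0
A = 0 (A = 0*(-4) = 0)
m = 30 (m = -2 - 4*2*(-4) = -2 - 8*(-4) = -2 + 32 = 30)
m*(-33/(A - 13)) = 30*(-33/(0 - 13)) = 30*(-33/(-13)) = 30*(-1/13*(-33)) = 30*(33/13) = 990/13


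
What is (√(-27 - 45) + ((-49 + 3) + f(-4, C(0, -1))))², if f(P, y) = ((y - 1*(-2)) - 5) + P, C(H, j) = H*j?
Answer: 2737 - 636*I*√2 ≈ 2737.0 - 899.44*I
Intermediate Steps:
f(P, y) = -3 + P + y (f(P, y) = ((y + 2) - 5) + P = ((2 + y) - 5) + P = (-3 + y) + P = -3 + P + y)
(√(-27 - 45) + ((-49 + 3) + f(-4, C(0, -1))))² = (√(-27 - 45) + ((-49 + 3) + (-3 - 4 + 0*(-1))))² = (√(-72) + (-46 + (-3 - 4 + 0)))² = (6*I*√2 + (-46 - 7))² = (6*I*√2 - 53)² = (-53 + 6*I*√2)²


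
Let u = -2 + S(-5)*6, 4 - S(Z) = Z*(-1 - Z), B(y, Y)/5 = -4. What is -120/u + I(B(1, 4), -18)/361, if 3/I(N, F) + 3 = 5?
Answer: -43107/51262 ≈ -0.84092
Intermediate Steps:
B(y, Y) = -20 (B(y, Y) = 5*(-4) = -20)
S(Z) = 4 - Z*(-1 - Z)
u = 142 (u = -2 + (4 - 5 + (-5)²)*6 = -2 + (4 - 5 + 25)*6 = -2 + 24*6 = -2 + 144 = 142)
I(N, F) = 3/2 (I(N, F) = 3/(-3 + 5) = 3/2)
-120/u + I(B(1, 4), -18)/361 = -120/142 + (3/2)/361 = -120*1/142 + (3/2)*(1/361) = -60/71 + 3/722 = -43107/51262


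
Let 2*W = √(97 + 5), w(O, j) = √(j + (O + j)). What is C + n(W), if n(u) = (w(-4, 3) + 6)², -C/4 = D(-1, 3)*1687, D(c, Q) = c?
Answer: 6786 + 12*√2 ≈ 6803.0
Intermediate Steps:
C = 6748 (C = -(-4)*1687 = -4*(-1687) = 6748)
w(O, j) = √(O + 2*j)
W = √102/2 (W = √(97 + 5)/2 = √102/2 ≈ 5.0498)
n(u) = (6 + √2)² (n(u) = (√(-4 + 2*3) + 6)² = (√(-4 + 6) + 6)² = (√2 + 6)² = (6 + √2)²)
C + n(W) = 6748 + (6 + √2)²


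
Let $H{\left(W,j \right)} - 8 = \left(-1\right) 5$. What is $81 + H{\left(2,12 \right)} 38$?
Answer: $195$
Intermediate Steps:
$H{\left(W,j \right)} = 3$ ($H{\left(W,j \right)} = 8 - 5 = 3$)
$81 + H{\left(2,12 \right)} 38 = 81 + 3 \cdot 38 = 81 + 114 = 195$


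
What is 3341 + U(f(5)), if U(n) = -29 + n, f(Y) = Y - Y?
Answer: 3312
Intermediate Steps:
f(Y) = 0
3341 + U(f(5)) = 3341 + (-29 + 0) = 3341 - 29 = 3312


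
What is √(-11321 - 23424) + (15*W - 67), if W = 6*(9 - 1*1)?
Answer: 653 + I*√34745 ≈ 653.0 + 186.4*I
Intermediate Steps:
W = 48 (W = 6*(9 - 1) = 6*8 = 48)
√(-11321 - 23424) + (15*W - 67) = √(-11321 - 23424) + (15*48 - 67) = √(-34745) + (720 - 67) = I*√34745 + 653 = 653 + I*√34745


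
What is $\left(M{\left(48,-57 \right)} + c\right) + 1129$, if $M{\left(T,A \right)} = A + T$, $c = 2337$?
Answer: $3457$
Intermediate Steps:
$\left(M{\left(48,-57 \right)} + c\right) + 1129 = \left(\left(-57 + 48\right) + 2337\right) + 1129 = \left(-9 + 2337\right) + 1129 = 2328 + 1129 = 3457$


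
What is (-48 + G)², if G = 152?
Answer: 10816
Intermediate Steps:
(-48 + G)² = (-48 + 152)² = 104² = 10816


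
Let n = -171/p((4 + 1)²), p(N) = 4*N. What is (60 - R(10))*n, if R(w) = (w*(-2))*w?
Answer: -2223/5 ≈ -444.60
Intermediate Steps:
R(w) = -2*w² (R(w) = (-2*w)*w = -2*w²)
n = -171/100 (n = -171*1/(4*(4 + 1)²) = -171/(4*5²) = -171/(4*25) = -171/100 ≈ -1.7100)
(60 - R(10))*n = (60 - (-2)*10²)*(-171/100) = (60 - (-2)*100)*(-171/100) = (60 - 1*(-200))*(-171/100) = (60 + 200)*(-171/100) = 260*(-171/100) = -2223/5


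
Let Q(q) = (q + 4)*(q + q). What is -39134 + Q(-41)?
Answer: -36100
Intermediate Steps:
Q(q) = 2*q*(4 + q) (Q(q) = (4 + q)*(2*q) = 2*q*(4 + q))
-39134 + Q(-41) = -39134 + 2*(-41)*(4 - 41) = -39134 + 2*(-41)*(-37) = -39134 + 3034 = -36100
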